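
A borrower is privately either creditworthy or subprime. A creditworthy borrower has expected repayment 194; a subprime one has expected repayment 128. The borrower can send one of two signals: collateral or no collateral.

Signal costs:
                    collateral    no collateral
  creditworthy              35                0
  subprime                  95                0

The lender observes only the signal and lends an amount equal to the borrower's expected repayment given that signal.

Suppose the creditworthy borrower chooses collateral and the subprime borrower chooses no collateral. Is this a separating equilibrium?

Yes

If types separate, collateral earns payment 194 and no collateral earns 128.
Creditworthy: collateral gives 194 − 35 = 159; no collateral gives 128 − 0 = 128. No deviation. ✓
Subprime: no collateral gives 128 − 0 = 128; collateral gives 194 − 95 = 99. No deviation. ✓
Both incentive constraints hold.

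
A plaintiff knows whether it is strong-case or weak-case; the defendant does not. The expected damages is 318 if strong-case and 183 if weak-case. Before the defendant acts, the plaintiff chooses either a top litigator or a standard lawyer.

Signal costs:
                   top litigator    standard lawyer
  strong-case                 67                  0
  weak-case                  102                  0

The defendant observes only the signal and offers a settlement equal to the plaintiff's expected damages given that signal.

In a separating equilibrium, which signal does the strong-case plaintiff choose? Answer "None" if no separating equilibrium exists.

Try strong-case → top litigator, weak-case → standard lawyer:
  If types separate, top litigator earns payment 318 and standard lawyer earns 183.
  Strong-case: top litigator gives 318 − 67 = 251; standard lawyer gives 183 − 0 = 183. No deviation. ✓
  Weak-case: standard lawyer gives 183 − 0 = 183; top litigator gives 318 − 102 = 216. Would deviate. ✗
Try strong-case → standard lawyer, weak-case → top litigator:
  If types separate, standard lawyer earns payment 318 and top litigator earns 183.
  Strong-case: standard lawyer gives 318 − 0 = 318; top litigator gives 183 − 67 = 116. No deviation. ✓
  Weak-case: top litigator gives 183 − 102 = 81; standard lawyer gives 318 − 0 = 318. Would deviate. ✗
Neither assignment is incentive-compatible.

None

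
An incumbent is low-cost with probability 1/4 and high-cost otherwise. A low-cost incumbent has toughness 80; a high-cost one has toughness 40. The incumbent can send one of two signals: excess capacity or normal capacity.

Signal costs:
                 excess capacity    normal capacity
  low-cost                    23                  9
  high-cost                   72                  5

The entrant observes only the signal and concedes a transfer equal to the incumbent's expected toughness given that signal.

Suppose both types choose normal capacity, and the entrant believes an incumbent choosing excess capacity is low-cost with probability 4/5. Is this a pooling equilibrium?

No

At the pooled signal (normal capacity) the entrant holds the prior 1/4 and pays 1/4·80 + 3/4·40 = 50. Off-path (excess capacity) belief 4/5 gives 4/5·80 + 1/5·40 = 72.
Low-cost: normal capacity gives 50 − 9 = 41; excess capacity gives 72 − 23 = 49. Deviates. ✗
High-cost: normal capacity gives 50 − 5 = 45; excess capacity gives 72 − 72 = 0. Stays. ✓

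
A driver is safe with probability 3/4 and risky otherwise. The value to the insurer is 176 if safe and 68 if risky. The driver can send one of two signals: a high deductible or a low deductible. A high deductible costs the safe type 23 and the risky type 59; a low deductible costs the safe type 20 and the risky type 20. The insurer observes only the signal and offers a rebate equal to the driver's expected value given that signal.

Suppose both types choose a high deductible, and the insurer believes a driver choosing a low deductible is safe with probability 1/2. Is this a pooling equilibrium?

No

At the pooled signal (high deductible) the insurer holds the prior 3/4 and pays 3/4·176 + 1/4·68 = 149. Off-path (low deductible) belief 1/2 gives 1/2·176 + 1/2·68 = 122.
Safe: high deductible gives 149 − 23 = 126; low deductible gives 122 − 20 = 102. Stays. ✓
Risky: high deductible gives 149 − 59 = 90; low deductible gives 122 − 20 = 102. Deviates. ✗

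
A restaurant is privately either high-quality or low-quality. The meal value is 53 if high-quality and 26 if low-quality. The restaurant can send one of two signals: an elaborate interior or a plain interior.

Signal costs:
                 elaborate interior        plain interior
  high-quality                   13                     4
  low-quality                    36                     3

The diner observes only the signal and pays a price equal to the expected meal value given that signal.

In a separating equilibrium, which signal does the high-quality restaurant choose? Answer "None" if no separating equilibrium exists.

Try high-quality → elaborate interior, low-quality → plain interior:
  Under separation the diner infers type exactly: elaborate interior → high-quality (pays 53), plain interior → low-quality (pays 26).
  High-quality: elaborate interior gives 53 − 13 = 40; plain interior gives 26 − 4 = 22. No deviation. ✓
  Low-quality: plain interior gives 26 − 3 = 23; elaborate interior gives 53 − 36 = 17. No deviation. ✓
Both hold — the high-quality type sends elaborate interior.

elaborate interior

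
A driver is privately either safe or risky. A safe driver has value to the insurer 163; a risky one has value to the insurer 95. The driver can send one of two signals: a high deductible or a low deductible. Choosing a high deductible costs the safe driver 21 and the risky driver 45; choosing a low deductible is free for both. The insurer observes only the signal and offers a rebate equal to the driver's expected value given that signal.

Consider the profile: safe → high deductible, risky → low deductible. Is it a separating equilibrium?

Under separation the insurer infers type exactly: high deductible → safe (pays 163), low deductible → risky (pays 95).
Safe: high deductible gives 163 − 21 = 142; low deductible gives 95 − 0 = 95. No deviation. ✓
Risky: low deductible gives 95 − 0 = 95; high deductible gives 163 − 45 = 118. Would deviate. ✗

No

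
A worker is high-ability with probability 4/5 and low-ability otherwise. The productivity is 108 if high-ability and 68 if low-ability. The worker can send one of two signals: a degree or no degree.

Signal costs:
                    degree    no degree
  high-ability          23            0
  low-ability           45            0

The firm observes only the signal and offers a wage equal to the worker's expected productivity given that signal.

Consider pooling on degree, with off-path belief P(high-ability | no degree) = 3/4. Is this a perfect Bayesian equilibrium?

No

On the equilibrium path (degree) the firm holds the prior 4/5 and pays 4/5·108 + 1/5·68 = 100. Off-path (no degree) belief 3/4 gives 3/4·108 + 1/4·68 = 98.
High-ability: degree gives 100 − 23 = 77; no degree gives 98 − 0 = 98. Deviates. ✗
Low-ability: degree gives 100 − 45 = 55; no degree gives 98 − 0 = 98. Deviates. ✗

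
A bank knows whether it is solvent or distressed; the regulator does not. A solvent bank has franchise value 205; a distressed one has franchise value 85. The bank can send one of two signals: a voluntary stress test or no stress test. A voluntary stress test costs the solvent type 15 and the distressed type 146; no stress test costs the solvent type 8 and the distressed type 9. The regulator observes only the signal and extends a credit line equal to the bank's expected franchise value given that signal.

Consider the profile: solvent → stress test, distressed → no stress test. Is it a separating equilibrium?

If types separate, stress test earns payment 205 and no stress test earns 85.
Solvent: stress test gives 205 − 15 = 190; no stress test gives 85 − 8 = 77. No deviation. ✓
Distressed: no stress test gives 85 − 9 = 76; stress test gives 205 − 146 = 59. No deviation. ✓
Neither type gains from mimicking the other.

Yes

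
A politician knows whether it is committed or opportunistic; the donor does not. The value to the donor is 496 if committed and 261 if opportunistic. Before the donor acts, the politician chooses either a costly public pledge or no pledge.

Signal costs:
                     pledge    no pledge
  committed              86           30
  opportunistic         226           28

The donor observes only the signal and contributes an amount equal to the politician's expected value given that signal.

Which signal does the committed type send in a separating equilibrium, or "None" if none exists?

None

Try committed → pledge, opportunistic → no pledge:
  Under separation the donor infers type exactly: pledge → committed (pays 496), no pledge → opportunistic (pays 261).
  Committed: pledge gives 496 − 86 = 410; no pledge gives 261 − 30 = 231. No deviation. ✓
  Opportunistic: no pledge gives 261 − 28 = 233; pledge gives 496 − 226 = 270. Would deviate. ✗
Try committed → no pledge, opportunistic → pledge:
  Under separation the donor infers type exactly: no pledge → committed (pays 496), pledge → opportunistic (pays 261).
  Committed: no pledge gives 496 − 30 = 466; pledge gives 261 − 86 = 175. No deviation. ✓
  Opportunistic: pledge gives 261 − 226 = 35; no pledge gives 496 − 28 = 468. Would deviate. ✗
Neither assignment is incentive-compatible.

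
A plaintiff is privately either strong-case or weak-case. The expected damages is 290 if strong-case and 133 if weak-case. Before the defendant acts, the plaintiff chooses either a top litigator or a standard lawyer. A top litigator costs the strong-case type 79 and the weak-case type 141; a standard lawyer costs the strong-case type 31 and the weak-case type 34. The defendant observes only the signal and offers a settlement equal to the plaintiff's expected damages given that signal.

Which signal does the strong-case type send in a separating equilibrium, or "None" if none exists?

Try strong-case → top litigator, weak-case → standard lawyer:
  If types separate, top litigator earns payment 290 and standard lawyer earns 133.
  Strong-case: top litigator gives 290 − 79 = 211; standard lawyer gives 133 − 31 = 102. No deviation. ✓
  Weak-case: standard lawyer gives 133 − 34 = 99; top litigator gives 290 − 141 = 149. Would deviate. ✗
Try strong-case → standard lawyer, weak-case → top litigator:
  If types separate, standard lawyer earns payment 290 and top litigator earns 133.
  Strong-case: standard lawyer gives 290 − 31 = 259; top litigator gives 133 − 79 = 54. No deviation. ✓
  Weak-case: top litigator gives 133 − 141 = -8; standard lawyer gives 290 − 34 = 256. Would deviate. ✗
Neither assignment is incentive-compatible.

None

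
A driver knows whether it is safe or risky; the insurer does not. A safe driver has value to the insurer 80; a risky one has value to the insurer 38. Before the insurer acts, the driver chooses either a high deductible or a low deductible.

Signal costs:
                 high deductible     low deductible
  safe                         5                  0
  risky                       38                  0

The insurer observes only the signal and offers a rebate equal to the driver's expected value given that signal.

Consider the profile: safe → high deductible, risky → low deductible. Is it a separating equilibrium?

No

If types separate, high deductible earns payment 80 and low deductible earns 38.
Safe: high deductible gives 80 − 5 = 75; low deductible gives 38 − 0 = 38. No deviation. ✓
Risky: low deductible gives 38 − 0 = 38; high deductible gives 80 − 38 = 42. Would deviate. ✗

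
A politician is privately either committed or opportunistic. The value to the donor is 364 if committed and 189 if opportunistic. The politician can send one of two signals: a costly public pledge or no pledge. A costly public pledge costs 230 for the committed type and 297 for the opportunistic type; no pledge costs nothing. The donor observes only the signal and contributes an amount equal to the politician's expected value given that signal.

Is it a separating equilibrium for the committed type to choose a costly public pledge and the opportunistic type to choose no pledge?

No

If types separate, pledge earns payment 364 and no pledge earns 189.
Committed: pledge gives 364 − 230 = 134; no pledge gives 189 − 0 = 189. Would deviate. ✗
Opportunistic: no pledge gives 189 − 0 = 189; pledge gives 364 − 297 = 67. No deviation. ✓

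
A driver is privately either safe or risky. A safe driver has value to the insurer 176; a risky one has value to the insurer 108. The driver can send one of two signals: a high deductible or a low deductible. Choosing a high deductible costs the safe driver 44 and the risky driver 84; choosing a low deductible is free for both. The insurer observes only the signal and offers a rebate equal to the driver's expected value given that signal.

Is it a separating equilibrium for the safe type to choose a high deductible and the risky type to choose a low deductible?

Yes

If types separate, high deductible earns payment 176 and low deductible earns 108.
Safe: high deductible gives 176 − 44 = 132; low deductible gives 108 − 0 = 108. No deviation. ✓
Risky: low deductible gives 108 − 0 = 108; high deductible gives 176 − 84 = 92. No deviation. ✓
Both incentive constraints hold.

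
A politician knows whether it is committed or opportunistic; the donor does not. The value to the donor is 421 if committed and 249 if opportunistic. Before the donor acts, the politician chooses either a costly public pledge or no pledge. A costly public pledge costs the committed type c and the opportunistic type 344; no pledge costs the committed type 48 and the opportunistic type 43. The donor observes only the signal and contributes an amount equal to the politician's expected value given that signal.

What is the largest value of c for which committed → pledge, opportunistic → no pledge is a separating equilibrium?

Under separation: pledge → committed (pays 421); no pledge → opportunistic (pays 249).
Opportunistic: 249 − 43 = 206 ≥ 421 − 344 = 77. Holds regardless of c. ✓
Committed: 421 − c ≥ 249 − 48, so c ≤ 421 − 201 = 220.

220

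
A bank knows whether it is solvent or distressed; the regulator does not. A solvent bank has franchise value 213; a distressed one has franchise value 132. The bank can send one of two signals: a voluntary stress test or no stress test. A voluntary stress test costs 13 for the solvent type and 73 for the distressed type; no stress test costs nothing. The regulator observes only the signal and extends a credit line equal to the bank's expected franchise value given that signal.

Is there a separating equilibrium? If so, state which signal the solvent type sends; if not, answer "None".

Try solvent → stress test, distressed → no stress test:
  If types separate, stress test earns payment 213 and no stress test earns 132.
  Solvent: stress test gives 213 − 13 = 200; no stress test gives 132 − 0 = 132. No deviation. ✓
  Distressed: no stress test gives 132 − 0 = 132; stress test gives 213 − 73 = 140. Would deviate. ✗
Try solvent → no stress test, distressed → stress test:
  If types separate, no stress test earns payment 213 and stress test earns 132.
  Solvent: no stress test gives 213 − 0 = 213; stress test gives 132 − 13 = 119. No deviation. ✓
  Distressed: stress test gives 132 − 73 = 59; no stress test gives 213 − 0 = 213. Would deviate. ✗
Neither assignment is incentive-compatible.

None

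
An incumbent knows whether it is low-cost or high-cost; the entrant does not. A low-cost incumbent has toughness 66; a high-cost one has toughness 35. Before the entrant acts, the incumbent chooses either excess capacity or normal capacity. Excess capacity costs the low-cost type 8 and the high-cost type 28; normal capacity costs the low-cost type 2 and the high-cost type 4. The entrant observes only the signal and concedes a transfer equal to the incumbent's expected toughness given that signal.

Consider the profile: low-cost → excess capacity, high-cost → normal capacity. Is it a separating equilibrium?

No

If types separate, excess capacity earns payment 66 and normal capacity earns 35.
Low-cost: excess capacity gives 66 − 8 = 58; normal capacity gives 35 − 2 = 33. No deviation. ✓
High-cost: normal capacity gives 35 − 4 = 31; excess capacity gives 66 − 28 = 38. Would deviate. ✗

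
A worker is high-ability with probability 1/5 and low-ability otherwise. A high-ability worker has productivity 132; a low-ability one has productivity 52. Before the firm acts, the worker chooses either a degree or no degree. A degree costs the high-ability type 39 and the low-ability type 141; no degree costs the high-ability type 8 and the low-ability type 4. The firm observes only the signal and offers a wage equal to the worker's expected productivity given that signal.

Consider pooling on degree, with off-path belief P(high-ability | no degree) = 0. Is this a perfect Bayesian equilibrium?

No

On the equilibrium path (degree) the firm holds the prior 1/5 and pays 1/5·132 + 4/5·52 = 68. Off-path (no degree) belief 0 gives 0·132 + 1·52 = 52.
High-ability: degree gives 68 − 39 = 29; no degree gives 52 − 8 = 44. Deviates. ✗
Low-ability: degree gives 68 − 141 = -73; no degree gives 52 − 4 = 48. Deviates. ✗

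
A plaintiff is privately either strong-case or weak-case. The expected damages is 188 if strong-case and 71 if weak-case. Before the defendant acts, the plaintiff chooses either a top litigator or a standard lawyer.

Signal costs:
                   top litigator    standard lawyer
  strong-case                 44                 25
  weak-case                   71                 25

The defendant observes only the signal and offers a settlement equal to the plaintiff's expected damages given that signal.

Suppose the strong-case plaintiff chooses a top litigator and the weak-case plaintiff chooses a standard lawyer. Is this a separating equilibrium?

No

If types separate, top litigator earns payment 188 and standard lawyer earns 71.
Strong-case: top litigator gives 188 − 44 = 144; standard lawyer gives 71 − 25 = 46. No deviation. ✓
Weak-case: standard lawyer gives 71 − 25 = 46; top litigator gives 188 − 71 = 117. Would deviate. ✗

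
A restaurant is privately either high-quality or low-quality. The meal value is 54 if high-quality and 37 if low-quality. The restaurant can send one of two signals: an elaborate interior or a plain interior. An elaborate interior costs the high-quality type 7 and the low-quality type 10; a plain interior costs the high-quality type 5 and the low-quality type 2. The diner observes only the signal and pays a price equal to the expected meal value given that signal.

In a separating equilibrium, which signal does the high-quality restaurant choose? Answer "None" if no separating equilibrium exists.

None

Try high-quality → elaborate interior, low-quality → plain interior:
  If types separate, elaborate interior earns payment 54 and plain interior earns 37.
  High-quality: elaborate interior gives 54 − 7 = 47; plain interior gives 37 − 5 = 32. No deviation. ✓
  Low-quality: plain interior gives 37 − 2 = 35; elaborate interior gives 54 − 10 = 44. Would deviate. ✗
Try high-quality → plain interior, low-quality → elaborate interior:
  If types separate, plain interior earns payment 54 and elaborate interior earns 37.
  High-quality: plain interior gives 54 − 5 = 49; elaborate interior gives 37 − 7 = 30. No deviation. ✓
  Low-quality: elaborate interior gives 37 − 10 = 27; plain interior gives 54 − 2 = 52. Would deviate. ✗
Neither assignment is incentive-compatible.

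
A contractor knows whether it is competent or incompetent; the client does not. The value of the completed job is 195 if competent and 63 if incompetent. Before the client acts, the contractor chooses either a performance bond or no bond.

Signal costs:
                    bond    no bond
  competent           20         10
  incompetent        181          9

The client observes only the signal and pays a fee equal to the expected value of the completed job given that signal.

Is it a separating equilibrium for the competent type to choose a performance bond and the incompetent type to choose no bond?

Yes

Under separation the client infers type exactly: bond → competent (pays 195), no bond → incompetent (pays 63).
Competent: bond gives 195 − 20 = 175; no bond gives 63 − 10 = 53. No deviation. ✓
Incompetent: no bond gives 63 − 9 = 54; bond gives 195 − 181 = 14. No deviation. ✓
Neither type gains from mimicking the other.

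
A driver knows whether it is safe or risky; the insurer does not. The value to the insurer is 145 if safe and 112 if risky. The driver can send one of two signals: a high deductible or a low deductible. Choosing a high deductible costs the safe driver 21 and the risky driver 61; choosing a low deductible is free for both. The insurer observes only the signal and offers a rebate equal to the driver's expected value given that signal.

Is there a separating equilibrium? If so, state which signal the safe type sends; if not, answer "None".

Try safe → high deductible, risky → low deductible:
  If types separate, high deductible earns payment 145 and low deductible earns 112.
  Safe: high deductible gives 145 − 21 = 124; low deductible gives 112 − 0 = 112. No deviation. ✓
  Risky: low deductible gives 112 − 0 = 112; high deductible gives 145 − 61 = 84. No deviation. ✓
Both hold — the safe type sends high deductible.

high deductible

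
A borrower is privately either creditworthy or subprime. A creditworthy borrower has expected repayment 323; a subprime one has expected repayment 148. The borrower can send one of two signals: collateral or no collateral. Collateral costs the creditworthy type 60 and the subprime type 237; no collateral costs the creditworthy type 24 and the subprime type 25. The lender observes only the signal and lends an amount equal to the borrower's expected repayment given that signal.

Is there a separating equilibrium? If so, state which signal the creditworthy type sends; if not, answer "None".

Try creditworthy → collateral, subprime → no collateral:
  Under separation the lender infers type exactly: collateral → creditworthy (pays 323), no collateral → subprime (pays 148).
  Creditworthy: collateral gives 323 − 60 = 263; no collateral gives 148 − 24 = 124. No deviation. ✓
  Subprime: no collateral gives 148 − 25 = 123; collateral gives 323 − 237 = 86. No deviation. ✓
Both hold — the creditworthy type sends collateral.

collateral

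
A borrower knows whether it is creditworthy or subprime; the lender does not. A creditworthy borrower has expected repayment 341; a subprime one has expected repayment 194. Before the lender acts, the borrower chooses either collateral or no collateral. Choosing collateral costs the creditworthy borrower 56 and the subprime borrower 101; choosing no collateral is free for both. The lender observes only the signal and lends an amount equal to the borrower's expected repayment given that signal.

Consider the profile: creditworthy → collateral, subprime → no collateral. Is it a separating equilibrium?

No

Under separation the lender infers type exactly: collateral → creditworthy (pays 341), no collateral → subprime (pays 194).
Creditworthy: collateral gives 341 − 56 = 285; no collateral gives 194 − 0 = 194. No deviation. ✓
Subprime: no collateral gives 194 − 0 = 194; collateral gives 341 − 101 = 240. Would deviate. ✗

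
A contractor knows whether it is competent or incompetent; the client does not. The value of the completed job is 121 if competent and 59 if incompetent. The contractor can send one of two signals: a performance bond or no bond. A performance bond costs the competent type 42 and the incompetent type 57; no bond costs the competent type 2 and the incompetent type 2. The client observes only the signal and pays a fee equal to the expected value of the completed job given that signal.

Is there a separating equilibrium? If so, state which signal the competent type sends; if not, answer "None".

Try competent → bond, incompetent → no bond:
  If types separate, bond earns payment 121 and no bond earns 59.
  Competent: bond gives 121 − 42 = 79; no bond gives 59 − 2 = 57. No deviation. ✓
  Incompetent: no bond gives 59 − 2 = 57; bond gives 121 − 57 = 64. Would deviate. ✗
Try competent → no bond, incompetent → bond:
  If types separate, no bond earns payment 121 and bond earns 59.
  Competent: no bond gives 121 − 2 = 119; bond gives 59 − 42 = 17. No deviation. ✓
  Incompetent: bond gives 59 − 57 = 2; no bond gives 121 − 2 = 119. Would deviate. ✗
Neither assignment is incentive-compatible.

None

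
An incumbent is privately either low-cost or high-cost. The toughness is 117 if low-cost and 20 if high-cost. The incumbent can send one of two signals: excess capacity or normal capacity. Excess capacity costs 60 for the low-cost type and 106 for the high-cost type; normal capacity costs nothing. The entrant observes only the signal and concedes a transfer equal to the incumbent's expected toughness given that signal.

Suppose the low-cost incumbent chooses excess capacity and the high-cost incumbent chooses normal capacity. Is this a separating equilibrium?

Yes

If types separate, excess capacity earns payment 117 and normal capacity earns 20.
Low-cost: excess capacity gives 117 − 60 = 57; normal capacity gives 20 − 0 = 20. No deviation. ✓
High-cost: normal capacity gives 20 − 0 = 20; excess capacity gives 117 − 106 = 11. No deviation. ✓
Neither type gains from mimicking the other.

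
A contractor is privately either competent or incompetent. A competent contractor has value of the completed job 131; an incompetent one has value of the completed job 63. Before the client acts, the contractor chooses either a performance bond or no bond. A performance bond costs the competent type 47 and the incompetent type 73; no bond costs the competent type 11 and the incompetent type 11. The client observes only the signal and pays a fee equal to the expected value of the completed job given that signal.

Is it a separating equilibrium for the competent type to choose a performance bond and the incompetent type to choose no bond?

No

If types separate, bond earns payment 131 and no bond earns 63.
Competent: bond gives 131 − 47 = 84; no bond gives 63 − 11 = 52. No deviation. ✓
Incompetent: no bond gives 63 − 11 = 52; bond gives 131 − 73 = 58. Would deviate. ✗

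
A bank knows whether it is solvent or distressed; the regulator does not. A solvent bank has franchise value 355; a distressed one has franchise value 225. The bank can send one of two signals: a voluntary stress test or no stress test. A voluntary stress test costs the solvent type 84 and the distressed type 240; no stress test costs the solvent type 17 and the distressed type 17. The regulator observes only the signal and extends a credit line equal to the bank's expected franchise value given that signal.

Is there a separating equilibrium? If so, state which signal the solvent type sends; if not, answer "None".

stress test

Try solvent → stress test, distressed → no stress test:
  If types separate, stress test earns payment 355 and no stress test earns 225.
  Solvent: stress test gives 355 − 84 = 271; no stress test gives 225 − 17 = 208. No deviation. ✓
  Distressed: no stress test gives 225 − 17 = 208; stress test gives 355 − 240 = 115. No deviation. ✓
Both hold — the solvent type sends stress test.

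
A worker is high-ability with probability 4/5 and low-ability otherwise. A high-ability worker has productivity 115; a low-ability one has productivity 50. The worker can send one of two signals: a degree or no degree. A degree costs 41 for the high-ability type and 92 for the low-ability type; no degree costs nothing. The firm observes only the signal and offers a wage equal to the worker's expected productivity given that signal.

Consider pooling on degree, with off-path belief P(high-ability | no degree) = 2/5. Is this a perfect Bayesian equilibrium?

No

On the equilibrium path (degree) the firm holds the prior 4/5 and pays 4/5·115 + 1/5·50 = 102. Off-path (no degree) belief 2/5 gives 2/5·115 + 3/5·50 = 76.
High-ability: degree gives 102 − 41 = 61; no degree gives 76 − 0 = 76. Deviates. ✗
Low-ability: degree gives 102 − 92 = 10; no degree gives 76 − 0 = 76. Deviates. ✗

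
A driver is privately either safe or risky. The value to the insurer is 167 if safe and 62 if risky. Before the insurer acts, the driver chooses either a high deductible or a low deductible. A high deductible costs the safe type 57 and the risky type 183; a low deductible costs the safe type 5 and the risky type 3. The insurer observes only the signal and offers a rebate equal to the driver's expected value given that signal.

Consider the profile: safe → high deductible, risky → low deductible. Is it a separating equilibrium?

Yes

If types separate, high deductible earns payment 167 and low deductible earns 62.
Safe: high deductible gives 167 − 57 = 110; low deductible gives 62 − 5 = 57. No deviation. ✓
Risky: low deductible gives 62 − 3 = 59; high deductible gives 167 − 183 = -16. No deviation. ✓
Both incentive constraints hold.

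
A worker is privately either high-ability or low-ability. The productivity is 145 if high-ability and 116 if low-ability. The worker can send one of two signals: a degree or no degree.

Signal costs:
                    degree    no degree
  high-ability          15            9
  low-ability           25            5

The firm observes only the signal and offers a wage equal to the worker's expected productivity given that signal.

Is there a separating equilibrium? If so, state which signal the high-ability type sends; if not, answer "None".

Try high-ability → degree, low-ability → no degree:
  If types separate, degree earns payment 145 and no degree earns 116.
  High-ability: degree gives 145 − 15 = 130; no degree gives 116 − 9 = 107. No deviation. ✓
  Low-ability: no degree gives 116 − 5 = 111; degree gives 145 − 25 = 120. Would deviate. ✗
Try high-ability → no degree, low-ability → degree:
  If types separate, no degree earns payment 145 and degree earns 116.
  High-ability: no degree gives 145 − 9 = 136; degree gives 116 − 15 = 101. No deviation. ✓
  Low-ability: degree gives 116 − 25 = 91; no degree gives 145 − 5 = 140. Would deviate. ✗
Neither assignment is incentive-compatible.

None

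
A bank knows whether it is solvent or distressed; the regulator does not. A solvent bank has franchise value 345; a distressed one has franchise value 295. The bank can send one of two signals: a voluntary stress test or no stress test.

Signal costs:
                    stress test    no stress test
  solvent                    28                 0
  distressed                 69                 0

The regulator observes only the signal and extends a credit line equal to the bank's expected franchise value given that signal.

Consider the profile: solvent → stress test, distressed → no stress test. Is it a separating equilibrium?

Under separation the regulator infers type exactly: stress test → solvent (pays 345), no stress test → distressed (pays 295).
Solvent: stress test gives 345 − 28 = 317; no stress test gives 295 − 0 = 295. No deviation. ✓
Distressed: no stress test gives 295 − 0 = 295; stress test gives 345 − 69 = 276. No deviation. ✓
Neither type gains from mimicking the other.

Yes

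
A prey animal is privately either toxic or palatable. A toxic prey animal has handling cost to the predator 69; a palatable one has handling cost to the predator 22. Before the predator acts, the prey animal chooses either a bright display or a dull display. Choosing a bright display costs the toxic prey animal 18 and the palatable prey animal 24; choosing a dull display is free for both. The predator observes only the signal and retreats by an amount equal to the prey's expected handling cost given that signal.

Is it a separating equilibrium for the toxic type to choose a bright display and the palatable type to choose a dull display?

No

If types separate, bright display earns payment 69 and dull display earns 22.
Toxic: bright display gives 69 − 18 = 51; dull display gives 22 − 0 = 22. No deviation. ✓
Palatable: dull display gives 22 − 0 = 22; bright display gives 69 − 24 = 45. Would deviate. ✗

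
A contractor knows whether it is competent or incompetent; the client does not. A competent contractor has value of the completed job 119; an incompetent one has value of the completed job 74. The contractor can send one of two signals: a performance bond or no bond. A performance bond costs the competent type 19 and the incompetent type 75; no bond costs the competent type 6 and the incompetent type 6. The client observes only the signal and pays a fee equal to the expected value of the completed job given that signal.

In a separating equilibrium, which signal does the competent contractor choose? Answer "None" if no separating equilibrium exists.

Try competent → bond, incompetent → no bond:
  Under separation the client infers type exactly: bond → competent (pays 119), no bond → incompetent (pays 74).
  Competent: bond gives 119 − 19 = 100; no bond gives 74 − 6 = 68. No deviation. ✓
  Incompetent: no bond gives 74 − 6 = 68; bond gives 119 − 75 = 44. No deviation. ✓
Both hold — the competent type sends bond.

bond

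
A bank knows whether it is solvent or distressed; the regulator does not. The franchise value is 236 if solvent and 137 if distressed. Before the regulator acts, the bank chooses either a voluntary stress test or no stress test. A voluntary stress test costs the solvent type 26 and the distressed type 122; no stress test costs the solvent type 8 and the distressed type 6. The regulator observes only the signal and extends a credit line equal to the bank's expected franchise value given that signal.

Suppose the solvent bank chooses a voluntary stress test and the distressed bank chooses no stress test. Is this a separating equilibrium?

Under separation the regulator infers type exactly: stress test → solvent (pays 236), no stress test → distressed (pays 137).
Solvent: stress test gives 236 − 26 = 210; no stress test gives 137 − 8 = 129. No deviation. ✓
Distressed: no stress test gives 137 − 6 = 131; stress test gives 236 − 122 = 114. No deviation. ✓
Both incentive constraints hold.

Yes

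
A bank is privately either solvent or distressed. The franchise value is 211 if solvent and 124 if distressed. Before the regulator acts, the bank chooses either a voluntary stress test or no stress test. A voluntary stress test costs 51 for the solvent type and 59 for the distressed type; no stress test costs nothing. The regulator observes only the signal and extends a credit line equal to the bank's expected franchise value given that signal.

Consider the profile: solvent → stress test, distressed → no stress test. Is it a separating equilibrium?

If types separate, stress test earns payment 211 and no stress test earns 124.
Solvent: stress test gives 211 − 51 = 160; no stress test gives 124 − 0 = 124. No deviation. ✓
Distressed: no stress test gives 124 − 0 = 124; stress test gives 211 − 59 = 152. Would deviate. ✗

No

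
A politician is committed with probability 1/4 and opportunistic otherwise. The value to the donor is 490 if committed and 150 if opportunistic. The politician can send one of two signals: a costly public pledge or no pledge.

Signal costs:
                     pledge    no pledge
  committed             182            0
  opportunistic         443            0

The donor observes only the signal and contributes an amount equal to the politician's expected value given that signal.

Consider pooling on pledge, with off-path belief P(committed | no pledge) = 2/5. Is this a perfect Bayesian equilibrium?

On the equilibrium path (pledge) the donor holds the prior 1/4 and pays 1/4·490 + 3/4·150 = 235. Off-path (no pledge) belief 2/5 gives 2/5·490 + 3/5·150 = 286.
Committed: pledge gives 235 − 182 = 53; no pledge gives 286 − 0 = 286. Deviates. ✗
Opportunistic: pledge gives 235 − 443 = -208; no pledge gives 286 − 0 = 286. Deviates. ✗

No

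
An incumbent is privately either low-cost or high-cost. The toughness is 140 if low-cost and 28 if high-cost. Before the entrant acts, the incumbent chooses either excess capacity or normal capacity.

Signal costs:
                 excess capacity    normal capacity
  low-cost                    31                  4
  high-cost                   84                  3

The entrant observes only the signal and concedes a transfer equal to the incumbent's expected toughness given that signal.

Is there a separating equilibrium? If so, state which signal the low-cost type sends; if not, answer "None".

Try low-cost → excess capacity, high-cost → normal capacity:
  If types separate, excess capacity earns payment 140 and normal capacity earns 28.
  Low-cost: excess capacity gives 140 − 31 = 109; normal capacity gives 28 − 4 = 24. No deviation. ✓
  High-cost: normal capacity gives 28 − 3 = 25; excess capacity gives 140 − 84 = 56. Would deviate. ✗
Try low-cost → normal capacity, high-cost → excess capacity:
  If types separate, normal capacity earns payment 140 and excess capacity earns 28.
  Low-cost: normal capacity gives 140 − 4 = 136; excess capacity gives 28 − 31 = -3. No deviation. ✓
  High-cost: excess capacity gives 28 − 84 = -56; normal capacity gives 140 − 3 = 137. Would deviate. ✗
Neither assignment is incentive-compatible.

None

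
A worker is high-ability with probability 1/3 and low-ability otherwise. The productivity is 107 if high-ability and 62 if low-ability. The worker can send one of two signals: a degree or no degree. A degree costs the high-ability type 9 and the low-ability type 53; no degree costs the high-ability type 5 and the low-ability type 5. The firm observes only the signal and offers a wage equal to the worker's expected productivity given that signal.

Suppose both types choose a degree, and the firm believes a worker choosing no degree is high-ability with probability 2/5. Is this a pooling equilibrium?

At the pooled signal (degree) the firm holds the prior 1/3 and pays 1/3·107 + 2/3·62 = 77. Off-path (no degree) belief 2/5 gives 2/5·107 + 3/5·62 = 80.
High-ability: degree gives 77 − 9 = 68; no degree gives 80 − 5 = 75. Deviates. ✗
Low-ability: degree gives 77 − 53 = 24; no degree gives 80 − 5 = 75. Deviates. ✗

No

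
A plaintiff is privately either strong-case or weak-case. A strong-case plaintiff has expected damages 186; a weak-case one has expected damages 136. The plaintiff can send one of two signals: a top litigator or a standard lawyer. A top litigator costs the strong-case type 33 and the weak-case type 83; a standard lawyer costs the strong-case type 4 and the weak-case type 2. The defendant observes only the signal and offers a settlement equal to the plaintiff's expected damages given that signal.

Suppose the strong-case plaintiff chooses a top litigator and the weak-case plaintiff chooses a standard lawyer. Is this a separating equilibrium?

Yes

Under separation the defendant infers type exactly: top litigator → strong-case (pays 186), standard lawyer → weak-case (pays 136).
Strong-case: top litigator gives 186 − 33 = 153; standard lawyer gives 136 − 4 = 132. No deviation. ✓
Weak-case: standard lawyer gives 136 − 2 = 134; top litigator gives 186 − 83 = 103. No deviation. ✓
Neither type gains from mimicking the other.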